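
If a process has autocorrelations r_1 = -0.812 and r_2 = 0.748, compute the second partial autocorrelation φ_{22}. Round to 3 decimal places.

φ_{22} = (r_2 − r_1²) / (1 − r_1²)
r_1² = (-0.812)² = 0.659344
Numerator = 0.748 − 0.6593 = 0.0887; denominator = 1 − 0.6593 = 0.3407
φ_{22} = 0.0887 / 0.3407 = 0.260

0.260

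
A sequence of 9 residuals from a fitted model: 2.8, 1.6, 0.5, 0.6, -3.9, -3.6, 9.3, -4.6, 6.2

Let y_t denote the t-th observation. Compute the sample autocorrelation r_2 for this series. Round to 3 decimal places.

Mean ȳ = (2.8 + 1.6 + 0.5 + 0.6 − 3.9 − 3.6 + 9.3 − 4.6 + 6.2)/9 = 0.9889
Σ(y_t−ȳ)(y_{t+2}−ȳ) = (-0.8854) + (-0.2377) + (2.3901) + (1.7846) + (-40.6321) + (25.6468) + (43.3101) = 31.3764
Denominator Σ(y_t−ȳ)² = 176.4689
r_2 = 31.3764 / 176.4689 = 0.178

0.178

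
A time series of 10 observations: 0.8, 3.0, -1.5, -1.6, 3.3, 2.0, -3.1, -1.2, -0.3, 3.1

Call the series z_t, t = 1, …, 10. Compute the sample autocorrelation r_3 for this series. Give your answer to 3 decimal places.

Mean z̄ = (0.8 + 3.0 − 1.5 − 1.6 + 3.3 + 2.0 − 3.1 − 1.2 − 0.3 + 3.1)/10 = 0.4500
Numerator Σ_{t=1}^{7}(z_t−z̄)(z_{t+3}−z̄) = -4.4675
Denominator Σ(z_t−z̄)² = 48.0650
r_3 = -4.4675 / 48.0650 = -0.093

-0.093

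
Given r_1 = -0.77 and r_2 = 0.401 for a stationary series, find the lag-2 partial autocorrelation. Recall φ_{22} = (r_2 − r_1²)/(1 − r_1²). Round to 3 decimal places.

-0.471

φ_{22} = (r_2 − r_1²) / (1 − r_1²)
r_1² = (-0.77)² = 0.5929
Numerator = 0.401 − 0.5929 = -0.1919; denominator = 1 − 0.5929 = 0.4071
φ_{22} = -0.1919 / 0.4071 = -0.471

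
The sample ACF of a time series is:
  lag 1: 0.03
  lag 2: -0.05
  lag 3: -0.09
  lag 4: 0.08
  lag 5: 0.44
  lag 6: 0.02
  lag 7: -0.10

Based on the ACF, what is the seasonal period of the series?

5

The largest autocorrelation is r_5 = 0.44; the remaining lags stay at or below 0.08.
The dominant spike at lag 5 indicates a seasonal period of 5.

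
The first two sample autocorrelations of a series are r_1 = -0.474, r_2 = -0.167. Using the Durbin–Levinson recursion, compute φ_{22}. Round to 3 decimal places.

φ_{22} = (r_2 − r_1²) / (1 − r_1²)
r_1² = (-0.474)² = 0.224676
Numerator = -0.167 − 0.2247 = -0.3917; denominator = 1 − 0.2247 = 0.7753
φ_{22} = -0.3917 / 0.7753 = -0.505

-0.505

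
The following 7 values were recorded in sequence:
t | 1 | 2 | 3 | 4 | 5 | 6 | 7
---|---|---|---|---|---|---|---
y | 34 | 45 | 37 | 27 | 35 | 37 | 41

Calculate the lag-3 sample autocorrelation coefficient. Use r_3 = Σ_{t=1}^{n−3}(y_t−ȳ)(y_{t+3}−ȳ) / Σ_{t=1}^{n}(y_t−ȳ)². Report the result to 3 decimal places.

-0.161

Mean ȳ = (34 + 45 + 37 + 27 + 35 + 37 + 41)/7 = 36.5714
Deviations from mean: -2.5714, 8.4286, 0.4286, -9.5714, -1.5714, 0.4286, 4.4286
Σ(y_t−ȳ)(y_{t+3}−ȳ) = (24.6122) + (-13.2449) + (0.1837) + (-42.3878) = -30.8367
Denominator Σ(y_t−ȳ)² = 191.7143
r_3 = -30.8367 / 191.7143 = -0.161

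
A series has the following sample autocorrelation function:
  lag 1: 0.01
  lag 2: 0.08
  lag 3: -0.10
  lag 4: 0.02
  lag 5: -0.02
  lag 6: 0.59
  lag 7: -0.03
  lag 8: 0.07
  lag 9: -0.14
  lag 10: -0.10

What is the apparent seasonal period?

6

The largest autocorrelation is r_6 = 0.59; the remaining lags stay at or below 0.08.
The dominant spike at lag 6 indicates a seasonal period of 6.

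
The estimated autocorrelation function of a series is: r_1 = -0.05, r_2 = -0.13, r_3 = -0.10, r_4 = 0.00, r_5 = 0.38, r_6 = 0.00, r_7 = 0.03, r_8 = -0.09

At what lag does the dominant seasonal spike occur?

5

The largest autocorrelation is r_5 = 0.38; the remaining lags stay at or below 0.03.
The dominant spike at lag 5 indicates a seasonal period of 5.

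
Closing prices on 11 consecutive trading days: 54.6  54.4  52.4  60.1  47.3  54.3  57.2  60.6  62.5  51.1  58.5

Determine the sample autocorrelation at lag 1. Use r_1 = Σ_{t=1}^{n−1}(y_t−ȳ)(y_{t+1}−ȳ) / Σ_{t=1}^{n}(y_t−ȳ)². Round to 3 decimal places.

-0.191

Mean ȳ = (54.6 + 54.4 + 52.4 + 60.1 + 47.3 + 54.3 + 57.2 + 60.6 + 62.5 + 51.1 + 58.5)/11 = 55.7273
Numerator Σ_{t=1}^{10}(y_t−ȳ)(y_{t+1}−ȳ) = -39.5526
Denominator Σ(y_t−ȳ)² = 207.1618
r_1 = -39.5526 / 207.1618 = -0.191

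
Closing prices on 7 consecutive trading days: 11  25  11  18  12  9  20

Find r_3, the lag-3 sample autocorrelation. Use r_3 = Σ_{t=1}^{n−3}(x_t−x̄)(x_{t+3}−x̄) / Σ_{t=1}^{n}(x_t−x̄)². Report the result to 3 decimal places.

-0.017

Mean x̄ = (11 + 25 + 11 + 18 + 12 + 9 + 20)/7 = 15.1429
Deviations from mean: -4.1429, 9.8571, -4.1429, 2.8571, -3.1429, -6.1429, 4.8571
Σ(x_t−x̄)(x_{t+3}−x̄) = (-11.8367) + (-30.9796) + (25.4490) + (13.8776) = -3.4898
Denominator Σ(x_t−x̄)² = 210.8571
r_3 = -3.4898 / 210.8571 = -0.017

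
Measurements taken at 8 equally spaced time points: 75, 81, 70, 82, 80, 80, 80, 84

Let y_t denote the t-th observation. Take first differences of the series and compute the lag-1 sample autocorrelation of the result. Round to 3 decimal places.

First differences Δy: 6, -11, 12, -2, 0, 0, 4
Mean of differences = 1.2857
Numerator Σ(Δy_t−Δȳ)(Δy_{t+1}−Δȳ) = -222.3673
Denominator Σ(Δy_t−Δȳ)² = 309.4286
r_1(Δy) = -222.3673 / 309.4286 = -0.719

-0.719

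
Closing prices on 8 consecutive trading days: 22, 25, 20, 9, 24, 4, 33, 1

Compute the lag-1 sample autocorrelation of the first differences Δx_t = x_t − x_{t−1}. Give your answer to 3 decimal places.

First differences Δx: 3, -5, -11, 15, -20, 29, -32
Mean of differences = -3.0000
Numerator Σ(Δx_t−Δx̄)(Δx_{t+1}−Δx̄) = -1918.0000
Denominator Σ(Δx_t−Δx̄)² = 2582.0000
r_1(Δx) = -1918.0000 / 2582.0000 = -0.743

-0.743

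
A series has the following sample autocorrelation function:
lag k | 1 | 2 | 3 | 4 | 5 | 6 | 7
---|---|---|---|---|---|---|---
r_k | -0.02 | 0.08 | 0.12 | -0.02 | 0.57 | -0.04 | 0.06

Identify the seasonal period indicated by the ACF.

The largest autocorrelation is r_5 = 0.57; the remaining lags stay at or below 0.12.
The dominant spike at lag 5 indicates a seasonal period of 5.

5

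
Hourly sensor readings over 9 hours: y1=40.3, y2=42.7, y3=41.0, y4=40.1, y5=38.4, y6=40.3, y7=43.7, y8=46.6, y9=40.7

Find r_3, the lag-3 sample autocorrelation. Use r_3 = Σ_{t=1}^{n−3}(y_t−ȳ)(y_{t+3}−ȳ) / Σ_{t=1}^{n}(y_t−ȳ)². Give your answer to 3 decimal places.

Mean ȳ = (40.3 + 42.7 + 41.0 + 40.1 + 38.4 + 40.3 + 43.7 + 46.6 + 40.7)/9 = 41.5333
Σ(y_t−ȳ)(y_{t+3}−ȳ) = (1.7678) + (-3.6556) + (0.6578) + (-3.1056) + (-15.8756) + (1.0278) = -19.1833
Denominator Σ(y_t−ȳ)² = 47.6200
r_3 = -19.1833 / 47.6200 = -0.403

-0.403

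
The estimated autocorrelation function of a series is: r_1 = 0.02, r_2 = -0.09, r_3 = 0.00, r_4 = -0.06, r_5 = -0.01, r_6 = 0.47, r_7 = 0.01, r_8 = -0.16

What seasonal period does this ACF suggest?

The largest autocorrelation is r_6 = 0.47; the remaining lags stay at or below 0.02.
The dominant spike at lag 6 indicates a seasonal period of 6.

6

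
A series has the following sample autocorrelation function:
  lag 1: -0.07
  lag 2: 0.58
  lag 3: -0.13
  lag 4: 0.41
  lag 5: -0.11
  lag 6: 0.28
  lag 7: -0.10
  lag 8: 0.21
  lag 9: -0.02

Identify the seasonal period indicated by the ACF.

2

The largest autocorrelation is r_2 = 0.58, with weaker echoes at lags 4 (0.41), 6 (0.28) and 8 (0.21); the remaining lags stay at or below -0.02.
The dominant spike at lag 2 indicates a seasonal period of 2.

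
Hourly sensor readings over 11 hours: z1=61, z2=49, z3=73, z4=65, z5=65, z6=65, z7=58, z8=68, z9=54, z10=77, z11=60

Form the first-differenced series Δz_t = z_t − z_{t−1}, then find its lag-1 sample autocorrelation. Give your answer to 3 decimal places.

First differences Δz: -12, 24, -8, 0, 0, -7, 10, -14, 23, -17
Mean of differences = -0.1000
Numerator Σ(Δz_t−Δz̄)(Δz_{t+1}−Δz̄) = -1400.2100
Denominator Σ(Δz_t−Δz̄)² = 1946.9000
r_1(Δz) = -1400.2100 / 1946.9000 = -0.719

-0.719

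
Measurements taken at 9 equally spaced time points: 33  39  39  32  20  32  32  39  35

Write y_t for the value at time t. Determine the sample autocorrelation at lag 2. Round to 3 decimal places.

Mean ȳ = (33 + 39 + 39 + 32 + 20 + 32 + 32 + 39 + 35)/9 = 33.4444
Σ(y_t−ȳ)(y_{t+2}−ȳ) = (-2.4691) + (-8.0247) + (-74.6914) + (2.0864) + (19.4198) + (-8.0247) + (-2.2469) = -73.9506
Denominator Σ(y_t−ȳ)² = 282.2222
r_2 = -73.9506 / 282.2222 = -0.262

-0.262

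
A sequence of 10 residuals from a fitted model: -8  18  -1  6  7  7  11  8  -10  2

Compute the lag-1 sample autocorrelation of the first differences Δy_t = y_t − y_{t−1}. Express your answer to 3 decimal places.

-0.487

First differences Δy: 26, -19, 7, 1, 0, 4, -3, -18, 12
Mean of differences = 1.1111
Numerator Σ(Δy_t−Δȳ)(Δy_{t+1}−Δȳ) = -764.1235
Denominator Σ(Δy_t−Δȳ)² = 1568.8889
r_1(Δy) = -764.1235 / 1568.8889 = -0.487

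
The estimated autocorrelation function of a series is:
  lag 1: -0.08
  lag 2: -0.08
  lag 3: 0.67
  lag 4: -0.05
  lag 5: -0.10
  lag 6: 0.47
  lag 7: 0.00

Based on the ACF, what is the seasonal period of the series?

3

The largest autocorrelation is r_3 = 0.67, with a weaker echo at lag 6 (0.47); the remaining lags stay at or below 0.00.
The dominant spike at lag 3 indicates a seasonal period of 3.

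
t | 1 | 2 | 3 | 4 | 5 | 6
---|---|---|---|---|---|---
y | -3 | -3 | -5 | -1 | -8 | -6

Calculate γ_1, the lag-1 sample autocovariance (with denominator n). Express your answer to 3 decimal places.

-1.241

Mean ȳ = (-3 − 3 − 5 − 1 − 8 − 6)/6 = -4.3333
Σ_{t=1}^{5}(y_t−ȳ)(y_{t+1}−ȳ) = -7.4444
γ_1 = -7.4444 / 6 = -1.241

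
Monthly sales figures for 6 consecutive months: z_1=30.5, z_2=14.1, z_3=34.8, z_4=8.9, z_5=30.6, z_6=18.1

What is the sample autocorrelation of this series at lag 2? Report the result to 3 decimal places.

0.671

Mean z̄ = (30.5 + 14.1 + 34.8 + 8.9 + 30.6 + 18.1)/6 = 22.8333
Σ(z_t−z̄)(z_{t+2}−z̄) = (91.7444) + (121.6844) + (92.9411) + (65.9511) = 372.3211
Denominator Σ(z_t−z̄)² = 555.1133
r_2 = 372.3211 / 555.1133 = 0.671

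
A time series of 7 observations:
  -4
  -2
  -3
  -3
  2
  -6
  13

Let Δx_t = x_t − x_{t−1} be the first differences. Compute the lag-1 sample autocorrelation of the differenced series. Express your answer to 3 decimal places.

First differences Δx: 2, -1, 0, 5, -8, 19
Mean of differences = 2.8333
Numerator Σ(Δx_t−Δx̄)(Δx_{t+1}−Δx̄) = -190.6944
Denominator Σ(Δx_t−Δx̄)² = 406.8333
r_1(Δx) = -190.6944 / 406.8333 = -0.469

-0.469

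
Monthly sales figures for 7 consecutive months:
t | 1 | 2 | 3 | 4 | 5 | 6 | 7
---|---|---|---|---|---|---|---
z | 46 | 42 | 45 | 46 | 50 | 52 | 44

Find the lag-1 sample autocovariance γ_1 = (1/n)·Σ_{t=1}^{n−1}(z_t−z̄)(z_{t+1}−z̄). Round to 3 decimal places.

Mean z̄ = (46 + 42 + 45 + 46 + 50 + 52 + 44)/7 = 46.4286
Deviations: -0.4286, -4.4286, -1.4286, -0.4286, 3.5714, 5.5714, -2.4286
Σ_{t=1}^{6}(z_t−z̄)(z_{t+1}−z̄) = 13.6735
γ_1 = 13.6735 / 7 = 1.953

1.953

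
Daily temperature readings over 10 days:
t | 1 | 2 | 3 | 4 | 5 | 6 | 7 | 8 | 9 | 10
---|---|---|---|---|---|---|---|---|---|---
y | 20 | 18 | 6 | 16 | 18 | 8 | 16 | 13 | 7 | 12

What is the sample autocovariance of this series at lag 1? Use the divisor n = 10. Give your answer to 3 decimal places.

Mean ȳ = (20 + 18 + 6 + 16 + 18 + 8 + 16 + 13 + 7 + 12)/10 = 13.4000
Σ_{t=1}^{9}(y_t−ȳ)(y_{t+1}−ȳ) = -39.3600
γ_1 = -39.3600 / 10 = -3.936

-3.936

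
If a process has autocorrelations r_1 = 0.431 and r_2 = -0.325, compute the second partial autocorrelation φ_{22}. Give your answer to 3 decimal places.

φ_{22} = (r_2 − r_1²) / (1 − r_1²)
r_1² = (0.431)² = 0.185761
Numerator = -0.325 − 0.1858 = -0.5108; denominator = 1 − 0.1858 = 0.8142
φ_{22} = -0.5108 / 0.8142 = -0.627

-0.627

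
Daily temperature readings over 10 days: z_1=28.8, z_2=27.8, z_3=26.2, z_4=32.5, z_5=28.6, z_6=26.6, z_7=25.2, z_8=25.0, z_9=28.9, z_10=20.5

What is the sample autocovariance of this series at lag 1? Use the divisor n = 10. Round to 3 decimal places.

-0.732

Mean z̄ = (28.8 + 27.8 + 26.2 + 32.5 + 28.6 + 26.6 + 25.2 + 25.0 + 28.9 + 20.5)/10 = 27.0100
Σ_{t=1}^{9}(z_t−z̄)(z_{t+1}−z̄) = -7.3181
γ_1 = -7.3181 / 10 = -0.732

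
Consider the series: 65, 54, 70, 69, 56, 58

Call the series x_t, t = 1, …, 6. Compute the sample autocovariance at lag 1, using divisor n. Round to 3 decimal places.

-8.333

Mean x̄ = (65 + 54 + 70 + 69 + 56 + 58)/6 = 62.0000
Σ_{t=1}^{5}(x_t−x̄)(x_{t+1}−x̄) = -50.0000
γ_1 = -50.0000 / 6 = -8.333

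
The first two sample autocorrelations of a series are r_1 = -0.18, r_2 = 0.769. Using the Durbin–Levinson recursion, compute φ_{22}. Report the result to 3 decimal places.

φ_{22} = (r_2 − r_1²) / (1 − r_1²)
r_1² = (-0.18)² = 0.0324
Numerator = 0.769 − 0.0324 = 0.7366; denominator = 1 − 0.0324 = 0.9676
φ_{22} = 0.7366 / 0.9676 = 0.761

0.761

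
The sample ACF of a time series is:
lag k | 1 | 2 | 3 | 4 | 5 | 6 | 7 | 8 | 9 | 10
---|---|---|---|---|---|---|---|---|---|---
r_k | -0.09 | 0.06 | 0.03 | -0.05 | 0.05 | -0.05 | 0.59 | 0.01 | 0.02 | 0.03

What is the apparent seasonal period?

7

The largest autocorrelation is r_7 = 0.59; the remaining lags stay at or below 0.06.
The dominant spike at lag 7 indicates a seasonal period of 7.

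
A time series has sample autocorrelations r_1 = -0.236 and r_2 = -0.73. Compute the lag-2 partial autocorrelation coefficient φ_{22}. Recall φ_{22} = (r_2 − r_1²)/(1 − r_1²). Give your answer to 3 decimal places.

φ_{22} = (r_2 − r_1²) / (1 − r_1²)
r_1² = (-0.236)² = 0.055696
Numerator = -0.73 − 0.0557 = -0.7857; denominator = 1 − 0.0557 = 0.9443
φ_{22} = -0.7857 / 0.9443 = -0.832

-0.832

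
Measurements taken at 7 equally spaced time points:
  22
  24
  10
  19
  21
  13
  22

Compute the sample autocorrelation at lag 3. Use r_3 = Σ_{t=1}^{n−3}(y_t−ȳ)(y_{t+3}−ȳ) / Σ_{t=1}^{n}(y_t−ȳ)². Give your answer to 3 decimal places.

Mean ȳ = (22 + 24 + 10 + 19 + 21 + 13 + 22)/7 = 18.7143
Numerator Σ_{t=1}^{4}(y_t−ȳ)(y_{t+3}−ȳ) = 63.7551
Denominator Σ(y_t−ȳ)² = 163.4286
r_3 = 63.7551 / 163.4286 = 0.390

0.390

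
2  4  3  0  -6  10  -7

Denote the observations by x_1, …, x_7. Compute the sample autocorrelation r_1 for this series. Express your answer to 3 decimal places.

Mean x̄ = (2 + 4 + 3 + 0 − 6 + 10 − 7)/7 = 0.8571
Σ(x_t−x̄)(x_{t+1}−x̄) = (3.5918) + (6.7347) + (-1.8367) + (5.8776) + (-62.6939) + (-71.8367) = -120.1633
Denominator Σ(x_t−x̄)² = 208.8571
r_1 = -120.1633 / 208.8571 = -0.575

-0.575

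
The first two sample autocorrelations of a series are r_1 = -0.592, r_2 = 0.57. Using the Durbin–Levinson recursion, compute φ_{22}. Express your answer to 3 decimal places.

φ_{22} = (r_2 − r_1²) / (1 − r_1²)
r_1² = (-0.592)² = 0.350464
Numerator = 0.57 − 0.3505 = 0.2195; denominator = 1 − 0.3505 = 0.6495
φ_{22} = 0.2195 / 0.6495 = 0.338

0.338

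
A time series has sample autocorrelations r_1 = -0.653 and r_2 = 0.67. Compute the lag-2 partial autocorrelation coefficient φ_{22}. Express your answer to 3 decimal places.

0.425

φ_{22} = (r_2 − r_1²) / (1 − r_1²)
r_1² = (-0.653)² = 0.426409
Numerator = 0.67 − 0.4264 = 0.2436; denominator = 1 − 0.4264 = 0.5736
φ_{22} = 0.2436 / 0.5736 = 0.425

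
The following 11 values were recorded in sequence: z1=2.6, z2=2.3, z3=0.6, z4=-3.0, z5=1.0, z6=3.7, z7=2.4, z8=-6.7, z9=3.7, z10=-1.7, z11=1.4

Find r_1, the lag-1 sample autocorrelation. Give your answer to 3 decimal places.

-0.354

Mean z̄ = (2.6 + 2.3 + 0.6 − 3.0 + 1.0 + 3.7 + 2.4 − 6.7 + 3.7 − 1.7 + 1.4)/11 = 0.5727
Numerator Σ_{t=1}^{10}(z_t−z̄)(z_{t+1}−z̄) = -36.0453
Denominator Σ(z_t−z̄)² = 101.6818
r_1 = -36.0453 / 101.6818 = -0.354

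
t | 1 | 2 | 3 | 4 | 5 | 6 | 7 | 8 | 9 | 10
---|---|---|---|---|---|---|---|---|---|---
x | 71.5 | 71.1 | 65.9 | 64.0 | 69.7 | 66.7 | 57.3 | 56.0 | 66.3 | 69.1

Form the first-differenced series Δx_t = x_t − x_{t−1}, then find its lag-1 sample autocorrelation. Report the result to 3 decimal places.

0.140

First differences Δx: -0.4, -5.2, -1.9, 5.7, -3.0, -9.4, -1.3, 10.3, 2.8
Mean of differences = -0.2667
Numerator Σ(Δx_t−Δx̄)(Δx_{t+1}−Δx̄) = 38.5489
Denominator Σ(Δx_t−Δx̄)² = 275.6400
r_1(Δx) = 38.5489 / 275.6400 = 0.140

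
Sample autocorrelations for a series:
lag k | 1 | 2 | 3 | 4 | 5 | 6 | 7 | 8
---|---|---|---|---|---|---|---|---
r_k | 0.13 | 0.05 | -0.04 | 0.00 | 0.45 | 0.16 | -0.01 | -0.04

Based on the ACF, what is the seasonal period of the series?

5

The largest autocorrelation is r_5 = 0.45; the remaining lags stay at or below 0.16.
The dominant spike at lag 5 indicates a seasonal period of 5.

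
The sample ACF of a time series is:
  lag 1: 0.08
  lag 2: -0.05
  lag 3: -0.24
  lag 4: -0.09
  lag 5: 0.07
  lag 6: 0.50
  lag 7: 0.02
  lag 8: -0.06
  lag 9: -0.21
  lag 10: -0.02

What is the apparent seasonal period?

The largest autocorrelation is r_6 = 0.50; the remaining lags stay at or below 0.08.
The dominant spike at lag 6 indicates a seasonal period of 6.

6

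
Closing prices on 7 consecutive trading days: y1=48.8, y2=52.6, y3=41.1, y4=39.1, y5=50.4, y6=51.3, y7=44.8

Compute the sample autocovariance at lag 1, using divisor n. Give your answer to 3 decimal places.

Mean ȳ = (48.8 + 52.6 + 41.1 + 39.1 + 50.4 + 51.3 + 44.8)/7 = 46.8714
Σ_{t=1}^{6}(y_t−ȳ)(y_{t+1}−ȳ) = 1.8692
γ_1 = 1.8692 / 7 = 0.267

0.267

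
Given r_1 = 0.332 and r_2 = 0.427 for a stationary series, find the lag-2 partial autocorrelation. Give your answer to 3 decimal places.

φ_{22} = (r_2 − r_1²) / (1 − r_1²)
r_1² = (0.332)² = 0.110224
Numerator = 0.427 − 0.1102 = 0.3168; denominator = 1 − 0.1102 = 0.8898
φ_{22} = 0.3168 / 0.8898 = 0.356

0.356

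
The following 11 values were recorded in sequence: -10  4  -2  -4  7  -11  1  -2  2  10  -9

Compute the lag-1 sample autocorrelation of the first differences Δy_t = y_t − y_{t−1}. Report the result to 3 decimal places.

First differences Δy: 14, -6, -2, 11, -18, 12, -3, 4, 8, -19
Mean of differences = 0.1000
Numerator Σ(Δy_t−Δȳ)(Δy_{t+1}−Δȳ) = -676.6100
Denominator Σ(Δy_t−Δȳ)² = 1274.9000
r_1(Δy) = -676.6100 / 1274.9000 = -0.531

-0.531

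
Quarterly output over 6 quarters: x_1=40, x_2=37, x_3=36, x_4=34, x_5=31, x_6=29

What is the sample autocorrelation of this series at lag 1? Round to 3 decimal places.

0.463

Mean x̄ = (40 + 37 + 36 + 34 + 31 + 29)/6 = 34.5000
Σ(x_t−x̄)(x_{t+1}−x̄) = (13.7500) + (3.7500) + (-0.7500) + (1.7500) + (19.2500) = 37.7500
Denominator Σ(x_t−x̄)² = 81.5000
r_1 = 37.7500 / 81.5000 = 0.463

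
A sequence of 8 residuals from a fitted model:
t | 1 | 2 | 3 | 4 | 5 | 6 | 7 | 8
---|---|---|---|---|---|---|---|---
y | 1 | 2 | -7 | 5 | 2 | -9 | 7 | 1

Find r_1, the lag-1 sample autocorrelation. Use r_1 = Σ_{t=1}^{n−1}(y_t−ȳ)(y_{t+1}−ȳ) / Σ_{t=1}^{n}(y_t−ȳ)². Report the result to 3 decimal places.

Mean ȳ = (1 + 2 − 7 + 5 + 2 − 9 + 7 + 1)/8 = 0.2500
Deviations from mean: 0.7500, 1.7500, -7.2500, 4.7500, 1.7500, -9.2500, 6.7500, 0.7500
Σ(y_t−ȳ)(y_{t+1}−ȳ) = (1.3125) + (-12.6875) + (-34.4375) + (8.3125) + (-16.1875) + (-62.4375) + (5.0625) = -111.0625
Denominator Σ(y_t−ȳ)² = 213.5000
r_1 = -111.0625 / 213.5000 = -0.520

-0.520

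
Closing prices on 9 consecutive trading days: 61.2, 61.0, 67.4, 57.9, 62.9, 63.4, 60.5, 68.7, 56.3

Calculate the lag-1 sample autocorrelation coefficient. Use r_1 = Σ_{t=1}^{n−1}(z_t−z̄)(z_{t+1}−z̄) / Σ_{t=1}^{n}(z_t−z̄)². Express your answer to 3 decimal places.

-0.621

Mean z̄ = (61.2 + 61.0 + 67.4 + 57.9 + 62.9 + 63.4 + 60.5 + 68.7 + 56.3)/9 = 62.1444
Numerator Σ_{t=1}^{8}(z_t−z̄)(z_{t+1}−z̄) = -80.6575
Denominator Σ(z_t−z̄)² = 129.8222
r_1 = -80.6575 / 129.8222 = -0.621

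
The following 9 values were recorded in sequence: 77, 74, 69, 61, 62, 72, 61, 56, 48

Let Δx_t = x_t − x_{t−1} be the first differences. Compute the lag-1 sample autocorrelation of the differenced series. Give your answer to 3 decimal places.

-0.120

First differences Δx: -3, -5, -8, 1, 10, -11, -5, -8
Mean of differences = -3.6250
Numerator Σ(Δx_t−Δx̄)(Δx_{t+1}−Δx̄) = -36.3906
Denominator Σ(Δx_t−Δx̄)² = 303.8750
r_1(Δx) = -36.3906 / 303.8750 = -0.120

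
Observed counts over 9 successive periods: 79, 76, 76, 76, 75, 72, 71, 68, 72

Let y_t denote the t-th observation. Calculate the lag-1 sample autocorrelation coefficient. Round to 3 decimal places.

0.589

Mean ȳ = (79 + 76 + 76 + 76 + 75 + 72 + 71 + 68 + 72)/9 = 73.8889
Numerator Σ_{t=1}^{8}(y_t−ȳ)(y_{t+1}−ȳ) = 53.5432
Denominator Σ(y_t−ȳ)² = 90.8889
r_1 = 53.5432 / 90.8889 = 0.589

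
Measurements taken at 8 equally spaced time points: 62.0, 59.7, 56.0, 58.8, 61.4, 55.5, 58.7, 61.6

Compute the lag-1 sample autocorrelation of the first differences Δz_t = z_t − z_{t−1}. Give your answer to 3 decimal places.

First differences Δz: -2.3, -3.7, 2.8, 2.6, -5.9, 3.2, 2.9
Mean of differences = -0.0571
Numerator Σ(Δz_t−Δz̄)(Δz_{t+1}−Δz̄) = -19.5704
Denominator Σ(Δz_t−Δz̄)² = 87.0171
r_1(Δz) = -19.5704 / 87.0171 = -0.225

-0.225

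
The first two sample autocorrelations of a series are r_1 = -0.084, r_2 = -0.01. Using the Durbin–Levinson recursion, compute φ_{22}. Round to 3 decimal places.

-0.017

φ_{22} = (r_2 − r_1²) / (1 − r_1²)
r_1² = (-0.084)² = 0.007056
Numerator = -0.01 − 0.0071 = -0.0171; denominator = 1 − 0.0071 = 0.9929
φ_{22} = -0.0171 / 0.9929 = -0.017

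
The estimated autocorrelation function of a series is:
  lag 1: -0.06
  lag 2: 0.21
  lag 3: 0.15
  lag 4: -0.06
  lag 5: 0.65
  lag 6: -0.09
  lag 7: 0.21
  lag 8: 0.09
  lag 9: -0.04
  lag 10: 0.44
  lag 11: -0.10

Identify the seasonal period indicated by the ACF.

5

The largest autocorrelation is r_5 = 0.65, with a weaker echo at lag 10 (0.44); the remaining lags stay at or below 0.21.
The dominant spike at lag 5 indicates a seasonal period of 5.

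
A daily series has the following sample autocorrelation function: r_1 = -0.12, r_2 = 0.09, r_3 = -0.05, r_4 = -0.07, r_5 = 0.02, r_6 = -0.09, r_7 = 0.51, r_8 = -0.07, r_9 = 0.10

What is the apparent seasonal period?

7

The largest autocorrelation is r_7 = 0.51; the remaining lags stay at or below 0.10.
The dominant spike at lag 7 indicates a seasonal period of 7.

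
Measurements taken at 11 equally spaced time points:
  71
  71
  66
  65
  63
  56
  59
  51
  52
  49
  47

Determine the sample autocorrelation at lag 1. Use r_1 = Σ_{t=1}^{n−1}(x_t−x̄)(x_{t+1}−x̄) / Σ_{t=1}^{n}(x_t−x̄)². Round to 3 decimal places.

Mean x̄ = (71 + 71 + 66 + 65 + 63 + 56 + 59 + 51 + 52 + 49 + 47)/11 = 59.0909
Numerator Σ_{t=1}^{10}(x_t−x̄)(x_{t+1}−x̄) = 527.9008
Denominator Σ(x_t−x̄)² = 754.9091
r_1 = 527.9008 / 754.9091 = 0.699

0.699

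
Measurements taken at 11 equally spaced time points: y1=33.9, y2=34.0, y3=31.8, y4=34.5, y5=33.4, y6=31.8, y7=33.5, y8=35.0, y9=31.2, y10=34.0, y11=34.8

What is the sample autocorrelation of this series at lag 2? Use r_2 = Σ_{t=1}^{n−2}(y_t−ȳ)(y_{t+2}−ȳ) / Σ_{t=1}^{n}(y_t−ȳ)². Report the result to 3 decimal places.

-0.402

Mean ȳ = (33.9 + 34.0 + 31.8 + 34.5 + 33.4 + 31.8 + 33.5 + 35.0 + 31.2 + 34.0 + 34.8)/11 = 33.4455
Numerator Σ_{t=1}^{9}(y_t−ȳ)(y_{t+2}−ȳ) = -6.6860
Denominator Σ(y_t−ȳ)² = 16.6473
r_2 = -6.6860 / 16.6473 = -0.402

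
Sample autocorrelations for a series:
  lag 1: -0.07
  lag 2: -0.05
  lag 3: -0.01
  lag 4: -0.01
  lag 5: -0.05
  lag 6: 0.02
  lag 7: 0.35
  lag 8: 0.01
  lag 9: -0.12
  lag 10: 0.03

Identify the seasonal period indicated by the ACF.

7

The largest autocorrelation is r_7 = 0.35; the remaining lags stay at or below 0.03.
The dominant spike at lag 7 indicates a seasonal period of 7.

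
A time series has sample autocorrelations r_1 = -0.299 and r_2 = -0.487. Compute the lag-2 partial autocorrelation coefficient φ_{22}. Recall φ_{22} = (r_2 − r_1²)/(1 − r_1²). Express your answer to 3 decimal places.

φ_{22} = (r_2 − r_1²) / (1 − r_1²)
r_1² = (-0.299)² = 0.089401
Numerator = -0.487 − 0.0894 = -0.5764; denominator = 1 − 0.0894 = 0.9106
φ_{22} = -0.5764 / 0.9106 = -0.633

-0.633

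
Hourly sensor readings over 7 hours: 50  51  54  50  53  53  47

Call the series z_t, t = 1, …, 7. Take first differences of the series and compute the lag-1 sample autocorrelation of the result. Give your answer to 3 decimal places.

First differences Δz: 1, 3, -4, 3, 0, -6
Mean of differences = -0.5000
Numerator Σ(Δz_t−Δz̄)(Δz_{t+1}−Δz̄) = -20.2500
Denominator Σ(Δz_t−Δz̄)² = 69.5000
r_1(Δz) = -20.2500 / 69.5000 = -0.291

-0.291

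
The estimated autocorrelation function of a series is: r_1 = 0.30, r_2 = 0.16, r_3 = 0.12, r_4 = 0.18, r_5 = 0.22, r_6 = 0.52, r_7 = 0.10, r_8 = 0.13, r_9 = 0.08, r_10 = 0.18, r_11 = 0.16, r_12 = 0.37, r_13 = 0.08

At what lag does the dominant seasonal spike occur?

6

The largest autocorrelation is r_6 = 0.52, with a weaker echo at lag 12 (0.37); the remaining lags stay at or below 0.30. The elevated value at lag 1 (0.30), dropping to 0.16 at lag 2, reflects decaying short-term dependence rather than seasonality.
The dominant spike at lag 6 indicates a seasonal period of 6.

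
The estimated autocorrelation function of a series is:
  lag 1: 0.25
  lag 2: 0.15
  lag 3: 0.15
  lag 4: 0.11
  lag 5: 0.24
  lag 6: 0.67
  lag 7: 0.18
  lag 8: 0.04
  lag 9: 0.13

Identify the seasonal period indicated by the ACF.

The largest autocorrelation is r_6 = 0.67; the remaining lags stay at or below 0.25. The elevated value at lag 1 (0.25), dropping to 0.15 at lag 2, reflects decaying short-term dependence rather than seasonality.
The dominant spike at lag 6 indicates a seasonal period of 6.

6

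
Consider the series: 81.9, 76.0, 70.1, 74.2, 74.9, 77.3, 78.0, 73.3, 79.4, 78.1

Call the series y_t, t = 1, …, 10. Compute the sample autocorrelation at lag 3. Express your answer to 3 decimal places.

Mean ȳ = (81.9 + 76.0 + 70.1 + 74.2 + 74.9 + 77.3 + 78.0 + 73.3 + 79.4 + 78.1)/10 = 76.3200
Σ(y_t−ȳ)(y_{t+3}−ȳ) = (-11.8296) + (0.4544) + (-6.0956) + (-3.5616) + (4.2884) + (3.0184) + (2.9904) = -10.7352
Denominator Σ(y_t−ȳ)² = 101.9960
r_3 = -10.7352 / 101.9960 = -0.105

-0.105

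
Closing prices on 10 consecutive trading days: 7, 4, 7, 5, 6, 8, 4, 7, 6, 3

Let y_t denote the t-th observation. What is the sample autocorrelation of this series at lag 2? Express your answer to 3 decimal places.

0.005

Mean ȳ = (7 + 4 + 7 + 5 + 6 + 8 + 4 + 7 + 6 + 3)/10 = 5.7000
Numerator Σ_{t=1}^{8}(y_t−ȳ)(y_{t+2}−ȳ) = 0.1200
Denominator Σ(y_t−ȳ)² = 24.1000
r_2 = 0.1200 / 24.1000 = 0.005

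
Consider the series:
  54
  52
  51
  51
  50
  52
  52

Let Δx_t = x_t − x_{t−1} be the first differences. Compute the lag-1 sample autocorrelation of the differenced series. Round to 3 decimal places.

First differences Δx: -2, -1, 0, -1, 2, 0
Mean of differences = -0.3333
Numerator Σ(Δx_t−Δx̄)(Δx_{t+1}−Δx̄) = -0.1111
Denominator Σ(Δx_t−Δx̄)² = 9.3333
r_1(Δx) = -0.1111 / 9.3333 = -0.012

-0.012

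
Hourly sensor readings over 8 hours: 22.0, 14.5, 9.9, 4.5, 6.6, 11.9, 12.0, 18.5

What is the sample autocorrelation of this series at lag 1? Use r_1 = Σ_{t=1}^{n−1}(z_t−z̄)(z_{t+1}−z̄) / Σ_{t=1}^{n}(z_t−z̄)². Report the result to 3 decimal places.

Mean z̄ = (22.0 + 14.5 + 9.9 + 4.5 + 6.6 + 11.9 + 12.0 + 18.5)/8 = 12.4875
Deviations from mean: 9.5125, 2.0125, -2.5875, -7.9875, -5.8875, -0.5875, -0.4875, 6.0125
Numerator Σ_{t=1}^{7}(z_t−z̄)(z_{t+1}−z̄) = 82.4448
Denominator Σ(z_t−z̄)² = 236.4288
r_1 = 82.4448 / 236.4288 = 0.349

0.349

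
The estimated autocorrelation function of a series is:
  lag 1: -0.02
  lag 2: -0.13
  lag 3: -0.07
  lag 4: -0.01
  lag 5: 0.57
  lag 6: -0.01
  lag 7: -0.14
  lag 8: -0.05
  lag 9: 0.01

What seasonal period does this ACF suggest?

The largest autocorrelation is r_5 = 0.57; the remaining lags stay at or below 0.01.
The dominant spike at lag 5 indicates a seasonal period of 5.

5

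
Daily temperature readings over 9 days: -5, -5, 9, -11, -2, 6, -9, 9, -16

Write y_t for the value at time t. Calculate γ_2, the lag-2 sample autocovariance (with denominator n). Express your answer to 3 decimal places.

Mean ȳ = (-5 − 5 + 9 − 11 − 2 + 6 − 9 + 9 − 16)/9 = -2.6667
Σ_{t=1}^{7}(y_t−ȳ)(y_{t+2}−ȳ) = 109.1111
γ_2 = 109.1111 / 9 = 12.123

12.123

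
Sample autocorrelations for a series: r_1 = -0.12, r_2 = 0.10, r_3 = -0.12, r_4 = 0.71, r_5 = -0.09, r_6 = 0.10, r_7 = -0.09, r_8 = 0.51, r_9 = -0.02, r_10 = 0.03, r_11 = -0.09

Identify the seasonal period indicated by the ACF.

The largest autocorrelation is r_4 = 0.71, with a weaker echo at lag 8 (0.51); the remaining lags stay at or below 0.10.
The dominant spike at lag 4 indicates a seasonal period of 4.

4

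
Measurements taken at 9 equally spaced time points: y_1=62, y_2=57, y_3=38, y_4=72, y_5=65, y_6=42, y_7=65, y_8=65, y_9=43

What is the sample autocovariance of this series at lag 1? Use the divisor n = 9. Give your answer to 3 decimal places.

Mean ȳ = (62 + 57 + 38 + 72 + 65 + 42 + 65 + 65 + 43)/9 = 56.5556
Σ_{t=1}^{8}(y_t−ȳ)(y_{t+1}−ȳ) = -450.9753
γ_1 = -450.9753 / 9 = -50.108

-50.108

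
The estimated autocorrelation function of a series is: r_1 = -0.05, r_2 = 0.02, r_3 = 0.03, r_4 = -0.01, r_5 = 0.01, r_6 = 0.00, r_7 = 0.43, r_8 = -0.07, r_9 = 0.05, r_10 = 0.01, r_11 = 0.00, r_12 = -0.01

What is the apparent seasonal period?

The largest autocorrelation is r_7 = 0.43; the remaining lags stay at or below 0.05.
The dominant spike at lag 7 indicates a seasonal period of 7.

7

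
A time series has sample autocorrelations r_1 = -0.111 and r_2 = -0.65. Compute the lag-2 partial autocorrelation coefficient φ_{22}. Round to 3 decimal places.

φ_{22} = (r_2 − r_1²) / (1 − r_1²)
r_1² = (-0.111)² = 0.012321
Numerator = -0.65 − 0.0123 = -0.6623; denominator = 1 − 0.0123 = 0.9877
φ_{22} = -0.6623 / 0.9877 = -0.671

-0.671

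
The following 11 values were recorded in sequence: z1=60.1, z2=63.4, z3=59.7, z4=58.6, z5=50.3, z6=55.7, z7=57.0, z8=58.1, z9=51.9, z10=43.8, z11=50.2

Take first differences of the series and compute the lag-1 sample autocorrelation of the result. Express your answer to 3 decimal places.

First differences Δz: 3.3, -3.7, -1.1, -8.3, 5.4, 1.3, 1.1, -6.2, -8.1, 6.4
Mean of differences = -0.9900
Numerator Σ(Δz_t−Δz̄)(Δz_{t+1}−Δz̄) = -64.2041
Denominator Σ(Δz_t−Δz̄)² = 261.9490
r_1(Δz) = -64.2041 / 261.9490 = -0.245

-0.245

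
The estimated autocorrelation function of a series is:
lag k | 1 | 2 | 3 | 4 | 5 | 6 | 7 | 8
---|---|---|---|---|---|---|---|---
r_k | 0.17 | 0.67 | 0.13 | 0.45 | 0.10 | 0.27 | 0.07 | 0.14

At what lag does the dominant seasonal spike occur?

2

The largest autocorrelation is r_2 = 0.67, with weaker echoes at lags 4 (0.45) and 6 (0.27); the remaining lags stay at or below 0.17.
The dominant spike at lag 2 indicates a seasonal period of 2.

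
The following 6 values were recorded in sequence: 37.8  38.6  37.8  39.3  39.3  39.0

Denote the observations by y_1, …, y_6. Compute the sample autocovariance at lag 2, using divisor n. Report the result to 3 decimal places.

Mean ȳ = (37.8 + 38.6 + 37.8 + 39.3 + 39.3 + 39.0)/6 = 38.6333
Σ_{t=1}^{4}(y_t−ȳ)(y_{t+2}−ȳ) = 0.3611
γ_2 = 0.3611 / 6 = 0.060

0.060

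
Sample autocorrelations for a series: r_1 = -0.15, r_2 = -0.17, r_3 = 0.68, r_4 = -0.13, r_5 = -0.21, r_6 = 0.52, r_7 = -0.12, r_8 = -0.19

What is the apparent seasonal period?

3

The largest autocorrelation is r_3 = 0.68, with a weaker echo at lag 6 (0.52); the remaining lags stay at or below -0.12.
The dominant spike at lag 3 indicates a seasonal period of 3.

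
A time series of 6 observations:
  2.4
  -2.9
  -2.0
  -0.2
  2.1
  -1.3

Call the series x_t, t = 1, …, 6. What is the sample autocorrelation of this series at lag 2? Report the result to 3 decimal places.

Mean x̄ = (2.4 − 2.9 − 2.0 − 0.2 + 2.1 − 1.3)/6 = -0.3167
Deviations from mean: 2.7167, -2.5833, -1.6833, 0.1167, 2.4167, -0.9833
Numerator Σ_{t=1}^{4}(x_t−x̄)(x_{t+2}−x̄) = -9.0572
Denominator Σ(x_t−x̄)² = 23.7083
r_2 = -9.0572 / 23.7083 = -0.382

-0.382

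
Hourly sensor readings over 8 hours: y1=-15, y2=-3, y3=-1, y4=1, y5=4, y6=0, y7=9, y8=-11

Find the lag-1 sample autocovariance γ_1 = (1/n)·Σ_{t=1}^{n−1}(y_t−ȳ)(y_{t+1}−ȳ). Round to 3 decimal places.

-4.000

Mean ȳ = (-15 − 3 − 1 + 1 + 4 + 0 + 9 − 11)/8 = -2.0000
Deviations: -13.0000, -1.0000, 1.0000, 3.0000, 6.0000, 2.0000, 11.0000, -9.0000
Σ_{t=1}^{7}(y_t−ȳ)(y_{t+1}−ȳ) = -32.0000
γ_1 = -32.0000 / 8 = -4.000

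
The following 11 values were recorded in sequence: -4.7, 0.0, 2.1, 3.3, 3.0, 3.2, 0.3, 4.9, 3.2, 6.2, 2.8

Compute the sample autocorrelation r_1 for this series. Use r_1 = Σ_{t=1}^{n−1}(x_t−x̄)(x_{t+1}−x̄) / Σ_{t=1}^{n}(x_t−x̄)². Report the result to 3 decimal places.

0.227

Mean x̄ = (-4.7 + 0.0 + 2.1 + 3.3 + 3.0 + 3.2 + 0.3 + 4.9 + 3.2 + 6.2 + 2.8)/11 = 2.2091
Numerator Σ_{t=1}^{10}(x_t−x̄)(x_{t+1}−x̄) = 18.9817
Denominator Σ(x_t−x̄)² = 83.5691
r_1 = 18.9817 / 83.5691 = 0.227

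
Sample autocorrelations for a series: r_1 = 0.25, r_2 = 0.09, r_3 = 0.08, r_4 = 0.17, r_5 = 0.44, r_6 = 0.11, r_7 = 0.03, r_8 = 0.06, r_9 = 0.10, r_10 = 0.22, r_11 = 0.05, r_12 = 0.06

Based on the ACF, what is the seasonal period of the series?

The largest autocorrelation is r_5 = 0.44; the remaining lags stay at or below 0.25. The elevated value at lag 1 (0.25), dropping to 0.09 at lag 2, reflects decaying short-term dependence rather than seasonality.
The dominant spike at lag 5 indicates a seasonal period of 5.

5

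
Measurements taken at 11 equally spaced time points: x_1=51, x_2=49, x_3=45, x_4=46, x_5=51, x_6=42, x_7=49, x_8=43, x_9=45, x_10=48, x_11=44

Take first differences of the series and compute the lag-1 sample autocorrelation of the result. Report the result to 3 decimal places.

-0.678

First differences Δx: -2, -4, 1, 5, -9, 7, -6, 2, 3, -4
Mean of differences = -0.7000
Numerator Σ(Δx_t−Δx̄)(Δx_{t+1}−Δx̄) = -160.1900
Denominator Σ(Δx_t−Δx̄)² = 236.1000
r_1(Δx) = -160.1900 / 236.1000 = -0.678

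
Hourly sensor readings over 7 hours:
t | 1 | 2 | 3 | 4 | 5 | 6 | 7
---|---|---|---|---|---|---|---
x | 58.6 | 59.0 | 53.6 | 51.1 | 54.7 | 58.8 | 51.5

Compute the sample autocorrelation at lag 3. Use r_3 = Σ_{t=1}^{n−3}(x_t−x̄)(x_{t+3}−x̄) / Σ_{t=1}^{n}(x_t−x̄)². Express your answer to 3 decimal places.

-0.082

Mean x̄ = (58.6 + 59.0 + 53.6 + 51.1 + 54.7 + 58.8 + 51.5)/7 = 55.3286
Deviations from mean: 3.2714, 3.6714, -1.7286, -4.2286, -0.6286, 3.4714, -3.8286
Numerator Σ_{t=1}^{4}(x_t−x̄)(x_{t+3}−x̄) = -5.9524
Denominator Σ(x_t−x̄)² = 72.1543
r_3 = -5.9524 / 72.1543 = -0.082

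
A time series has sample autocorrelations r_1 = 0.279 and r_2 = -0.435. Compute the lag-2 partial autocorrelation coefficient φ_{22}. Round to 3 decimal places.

φ_{22} = (r_2 − r_1²) / (1 − r_1²)
r_1² = (0.279)² = 0.077841
Numerator = -0.435 − 0.0778 = -0.5128; denominator = 1 − 0.0778 = 0.9222
φ_{22} = -0.5128 / 0.9222 = -0.556

-0.556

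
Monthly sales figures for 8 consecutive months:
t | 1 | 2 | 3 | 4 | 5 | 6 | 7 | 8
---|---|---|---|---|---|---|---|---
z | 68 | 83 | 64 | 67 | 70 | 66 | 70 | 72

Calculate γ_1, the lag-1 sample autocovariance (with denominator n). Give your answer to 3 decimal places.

-10.750

Mean z̄ = (68 + 83 + 64 + 67 + 70 + 66 + 70 + 72)/8 = 70.0000
Σ_{t=1}^{7}(z_t−z̄)(z_{t+1}−z̄) = -86.0000
γ_1 = -86.0000 / 8 = -10.750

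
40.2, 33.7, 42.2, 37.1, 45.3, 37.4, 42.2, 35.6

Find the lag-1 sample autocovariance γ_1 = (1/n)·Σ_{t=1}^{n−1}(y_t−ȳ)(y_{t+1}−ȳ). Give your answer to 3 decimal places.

-8.540

Mean ȳ = (40.2 + 33.7 + 42.2 + 37.1 + 45.3 + 37.4 + 42.2 + 35.6)/8 = 39.2125
Deviations: 0.9875, -5.5125, 2.9875, -2.1125, 6.0875, -1.8125, 2.9875, -3.6125
Σ_{t=1}^{7}(y_t−ȳ)(y_{t+1}−ȳ) = -68.3239
γ_1 = -68.3239 / 8 = -8.540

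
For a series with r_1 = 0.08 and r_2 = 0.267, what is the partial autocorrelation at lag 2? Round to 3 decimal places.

0.262

φ_{22} = (r_2 − r_1²) / (1 − r_1²)
r_1² = (0.08)² = 0.0064
Numerator = 0.267 − 0.0064 = 0.2606; denominator = 1 − 0.0064 = 0.9936
φ_{22} = 0.2606 / 0.9936 = 0.262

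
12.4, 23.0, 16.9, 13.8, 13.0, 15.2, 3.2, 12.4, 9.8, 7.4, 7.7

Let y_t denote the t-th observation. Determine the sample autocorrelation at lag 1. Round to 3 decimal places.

Mean ȳ = (12.4 + 23.0 + 16.9 + 13.8 + 13.0 + 15.2 + 3.2 + 12.4 + 9.8 + 7.4 + 7.7)/11 = 12.2545
Numerator Σ_{t=1}^{10}(y_t−ȳ)(y_{t+1}−ȳ) = 67.6898
Denominator Σ(y_t−ȳ)² = 281.0273
r_1 = 67.6898 / 281.0273 = 0.241

0.241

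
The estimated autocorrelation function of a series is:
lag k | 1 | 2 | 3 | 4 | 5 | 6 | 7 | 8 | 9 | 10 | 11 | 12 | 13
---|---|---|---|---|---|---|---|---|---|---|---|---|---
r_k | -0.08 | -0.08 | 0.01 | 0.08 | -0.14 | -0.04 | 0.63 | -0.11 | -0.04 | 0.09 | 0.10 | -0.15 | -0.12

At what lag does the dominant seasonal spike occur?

The largest autocorrelation is r_7 = 0.63; the remaining lags stay at or below 0.10.
The dominant spike at lag 7 indicates a seasonal period of 7.

7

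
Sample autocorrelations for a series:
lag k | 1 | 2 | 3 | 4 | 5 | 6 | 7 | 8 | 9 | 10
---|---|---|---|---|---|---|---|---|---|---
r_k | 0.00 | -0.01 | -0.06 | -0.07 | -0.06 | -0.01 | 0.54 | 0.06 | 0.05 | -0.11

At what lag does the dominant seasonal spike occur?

The largest autocorrelation is r_7 = 0.54; the remaining lags stay at or below 0.06.
The dominant spike at lag 7 indicates a seasonal period of 7.

7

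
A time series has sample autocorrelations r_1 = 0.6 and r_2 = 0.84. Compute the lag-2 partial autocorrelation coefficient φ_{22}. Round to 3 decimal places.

0.750

φ_{22} = (r_2 − r_1²) / (1 − r_1²)
r_1² = (0.6)² = 0.36
Numerator = 0.84 − 0.3600 = 0.4800; denominator = 1 − 0.3600 = 0.6400
φ_{22} = 0.4800 / 0.6400 = 0.750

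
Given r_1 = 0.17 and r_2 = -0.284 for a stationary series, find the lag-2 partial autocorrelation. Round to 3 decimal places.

-0.322

φ_{22} = (r_2 − r_1²) / (1 − r_1²)
r_1² = (0.17)² = 0.0289
Numerator = -0.284 − 0.0289 = -0.3129; denominator = 1 − 0.0289 = 0.9711
φ_{22} = -0.3129 / 0.9711 = -0.322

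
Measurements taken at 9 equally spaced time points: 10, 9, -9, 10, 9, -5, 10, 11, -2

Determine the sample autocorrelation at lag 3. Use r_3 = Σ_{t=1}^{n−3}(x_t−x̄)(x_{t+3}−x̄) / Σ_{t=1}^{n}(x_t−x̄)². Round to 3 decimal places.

0.615

Mean x̄ = (10 + 9 − 9 + 10 + 9 − 5 + 10 + 11 − 2)/9 = 4.7778
Σ(x_t−x̄)(x_{t+3}−x̄) = (27.2716) + (17.8272) + (134.7160) + (27.2716) + (26.2716) + (66.2716) = 299.6296
Denominator Σ(x_t−x̄)² = 487.5556
r_3 = 299.6296 / 487.5556 = 0.615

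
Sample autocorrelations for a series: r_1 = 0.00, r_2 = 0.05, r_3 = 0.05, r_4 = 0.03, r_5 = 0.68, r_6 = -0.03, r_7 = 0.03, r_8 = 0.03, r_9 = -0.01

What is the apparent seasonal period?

5

The largest autocorrelation is r_5 = 0.68; the remaining lags stay at or below 0.05.
The dominant spike at lag 5 indicates a seasonal period of 5.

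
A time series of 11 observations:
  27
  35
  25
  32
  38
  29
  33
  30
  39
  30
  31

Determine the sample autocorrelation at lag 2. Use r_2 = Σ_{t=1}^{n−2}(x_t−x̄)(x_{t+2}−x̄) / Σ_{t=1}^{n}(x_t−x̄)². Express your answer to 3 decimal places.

0.050

Mean x̄ = (27 + 35 + 25 + 32 + 38 + 29 + 33 + 30 + 39 + 30 + 31)/11 = 31.7273
Numerator Σ_{t=1}^{9}(x_t−x̄)(x_{t+2}−x̄) = 9.3967
Denominator Σ(x_t−x̄)² = 186.1818
r_2 = 9.3967 / 186.1818 = 0.050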